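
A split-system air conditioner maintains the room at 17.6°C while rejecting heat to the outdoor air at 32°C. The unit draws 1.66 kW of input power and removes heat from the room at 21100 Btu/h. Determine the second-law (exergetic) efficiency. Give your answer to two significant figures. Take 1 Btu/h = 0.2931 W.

0.18

Converting, Q̇_C = 21100 Btu/h = 6.184 kW, so COP_actual = Q̇_C/Ẇ = 6.184/1.660 = 3.726.
In absolute terms T_C = 290.75 K and T_H = 305.15 K, so ΔT = 14.40 K.
COP_Carnot = T_C/ΔT = 290.75/14.40 = 20.19.
η_II = COP_actual/COP_Carnot = 3.726/20.19 = 0.1845.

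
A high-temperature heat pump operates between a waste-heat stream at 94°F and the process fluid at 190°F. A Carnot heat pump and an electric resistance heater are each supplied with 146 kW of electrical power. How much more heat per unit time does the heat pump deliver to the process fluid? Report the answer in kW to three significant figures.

In absolute terms T_C = 307.59 K and T_H = 360.93 K, so ΔT = 53.33 K.
COP_Carnot = T_H/ΔT = 360.93/53.33 = 6.767.
The heat pump delivers Q̇_H = COP × Ẇ = 988.0 kW; the resistance heater delivers Ẇ = 146.0 kW.
Extra = (COP − 1)·Ẇ = 842.0 kW.

842 kW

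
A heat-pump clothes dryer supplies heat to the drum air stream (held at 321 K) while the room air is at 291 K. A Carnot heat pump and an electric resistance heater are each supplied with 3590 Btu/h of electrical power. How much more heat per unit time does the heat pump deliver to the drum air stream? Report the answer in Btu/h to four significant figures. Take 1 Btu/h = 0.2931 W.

34820 Btu/h

The reservoir spacing is ΔT = 321 − 291 = 30.00 K.
COP_Carnot = T_H/ΔT = 321.00/30.00 = 10.70.
The heat pump delivers Q̇_H = COP × Ẇ = 38410 Btu/h; the resistance heater delivers Ẇ = 3590 Btu/h.
Extra = (COP − 1)·Ẇ = 34820 Btu/h.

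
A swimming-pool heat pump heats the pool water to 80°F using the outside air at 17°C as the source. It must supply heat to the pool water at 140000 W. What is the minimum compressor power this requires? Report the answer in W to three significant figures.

In absolute terms T_C = 290.15 K and T_H = 299.82 K, so ΔT = 9.667 K.
COP_Carnot = T_H/ΔT = 299.82/9.667 = 31.02.
Ẇ_min = Q̇/COP_Carnot = 140000/31.02 = 4514 W.

4510 W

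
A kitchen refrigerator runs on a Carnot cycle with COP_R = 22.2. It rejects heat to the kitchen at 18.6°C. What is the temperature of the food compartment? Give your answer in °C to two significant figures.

For a Carnot refrigerator COP_R = T_C/(T_H − T_C), so T_C = COP·T_H/(1 + COP).
With T_H = 291.75 K, T_C = 22.2 × 291.75/23.20 = 279.17 K.
Converting, 279.17 K = 6.02°C.

6.0 °C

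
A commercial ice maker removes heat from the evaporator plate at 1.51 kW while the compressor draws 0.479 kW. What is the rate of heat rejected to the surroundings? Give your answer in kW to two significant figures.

For a cyclic device the first law requires Q̇_H = Q̇_C + Ẇ.
Q̇_H = Q̇_C + Ẇ = 1.989 kW.

2.0 kW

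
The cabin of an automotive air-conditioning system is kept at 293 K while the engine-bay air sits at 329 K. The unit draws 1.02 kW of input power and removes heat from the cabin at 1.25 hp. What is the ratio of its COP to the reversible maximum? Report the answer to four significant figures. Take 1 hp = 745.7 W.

Converting, Q̇_C = 1.250 hp = 0.9321 kW, so COP_actual = Q̇_C/Ẇ = 0.9321/1.020 = 0.9138.
The reservoir spacing is ΔT = 329 − 293 = 36.00 K.
COP_Carnot = T_C/ΔT = 293.00/36.00 = 8.139.
η_II = COP_actual/COP_Carnot = 0.9138/8.139 = 0.1123.

0.1123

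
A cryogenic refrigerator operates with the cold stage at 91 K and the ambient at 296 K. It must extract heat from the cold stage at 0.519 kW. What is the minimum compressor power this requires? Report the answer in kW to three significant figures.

1.17 kW

The reservoir spacing is ΔT = 296 − 91 = 205.0 K.
COP_Carnot = T_C/ΔT = 91.00/205.0 = 0.4439.
Ẇ_min = Q̇/COP_Carnot = 0.5190/0.4439 = 1.169 kW.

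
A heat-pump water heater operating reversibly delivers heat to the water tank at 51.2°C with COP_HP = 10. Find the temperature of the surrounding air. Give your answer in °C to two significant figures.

COP_HP = T_H/(T_H − T_C) gives T_H − T_C = T_H/COP.
With T_H = 324.35 K, T_C = 324.35 × (1 − 1/10) = 291.91 K.
Converting, 291.91 K = 18.76°C.

19 °C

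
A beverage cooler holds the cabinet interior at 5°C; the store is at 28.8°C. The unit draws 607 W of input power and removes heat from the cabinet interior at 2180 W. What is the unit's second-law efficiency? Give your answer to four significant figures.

0.3073

COP_actual = Q̇_C/Ẇ = 2180/607.0 = 3.591.
In absolute terms T_C = 278.15 K and T_H = 301.95 K, so ΔT = 23.80 K.
COP_Carnot = T_C/ΔT = 278.15/23.80 = 11.69.
η_II = COP_actual/COP_Carnot = 3.591/11.69 = 0.3073.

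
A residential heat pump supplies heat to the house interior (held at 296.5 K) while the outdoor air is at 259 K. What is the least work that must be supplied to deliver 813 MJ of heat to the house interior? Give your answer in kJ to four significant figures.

102800 kJ

The reservoir spacing is ΔT = 296.5 − 259 = 37.50 K.
The reversible limit is COP_HP = T_H/ΔT = 7.907, so W_min = Q_H/COP = Q_H·ΔT/T_H.
W_min = 813.0 × 37.50/296.50 = 102.8 MJ = 102800 kJ.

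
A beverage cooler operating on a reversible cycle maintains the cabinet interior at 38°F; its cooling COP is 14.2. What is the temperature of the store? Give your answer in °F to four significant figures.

73.05 °F

COP_R = T_C/(T_H − T_C) gives T_H − T_C = T_C/COP.
With T_C = 276.48 K, T_H = 276.48 × (1 + 1/14.2) = 295.95 K.
Converting, 295.95 K = 73.05°F.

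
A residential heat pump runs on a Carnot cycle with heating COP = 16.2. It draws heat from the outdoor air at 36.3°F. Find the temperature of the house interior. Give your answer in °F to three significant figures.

68.9 °F

COP_HP = T_H/(T_H − T_C) rearranges to T_H = COP·T_C/(COP − 1).
With T_C = 275.54 K, T_H = 16.2 × 275.54/15.20 = 293.67 K.
Converting, 293.67 K = 68.93°F.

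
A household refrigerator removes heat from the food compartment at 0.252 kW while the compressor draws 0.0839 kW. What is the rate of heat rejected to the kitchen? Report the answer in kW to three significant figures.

For a cyclic device the first law requires Q̇_H = Q̇_C + Ẇ.
Q̇_H = Q̇_C + Ẇ = 0.3359 kW.

0.336 kW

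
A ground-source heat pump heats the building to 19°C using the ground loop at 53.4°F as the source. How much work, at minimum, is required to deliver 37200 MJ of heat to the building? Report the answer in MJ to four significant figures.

905.5 MJ

In absolute terms T_C = 285.04 K and T_H = 292.15 K, so ΔT = 7.111 K.
The reversible limit is COP_HP = T_H/ΔT = 41.08, so W_min = Q_H/COP = Q_H·ΔT/T_H.
W_min = 37200 × 7.111/292.15 = 905.5 MJ.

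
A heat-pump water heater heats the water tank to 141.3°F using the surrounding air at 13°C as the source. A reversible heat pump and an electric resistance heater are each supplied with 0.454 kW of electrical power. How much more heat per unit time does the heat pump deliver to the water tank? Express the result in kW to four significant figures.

In absolute terms T_C = 286.15 K and T_H = 333.87 K, so ΔT = 47.72 K.
COP_Carnot = T_H/ΔT = 333.87/47.72 = 6.996.
The heat pump delivers Q̇_H = COP × Ẇ = 3.176 kW; the resistance heater delivers Ẇ = 0.4540 kW.
Extra = (COP − 1)·Ẇ = 2.722 kW.

2.722 kW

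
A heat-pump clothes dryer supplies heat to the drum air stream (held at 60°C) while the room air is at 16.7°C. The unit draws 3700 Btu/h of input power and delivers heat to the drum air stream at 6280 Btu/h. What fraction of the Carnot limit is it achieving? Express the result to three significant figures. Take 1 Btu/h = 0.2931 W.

0.221

COP_actual = Q̇_H/Ẇ = 6280/3700 = 1.697.
In absolute terms T_C = 289.85 K and T_H = 333.15 K, so ΔT = 43.30 K.
COP_Carnot = T_H/ΔT = 333.15/43.30 = 7.694.
η_II = COP_actual/COP_Carnot = 1.697/7.694 = 0.2206.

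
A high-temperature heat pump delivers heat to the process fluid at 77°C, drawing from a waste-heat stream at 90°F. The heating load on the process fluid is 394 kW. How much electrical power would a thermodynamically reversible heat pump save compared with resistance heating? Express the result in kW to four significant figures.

In absolute terms T_C = 305.37 K and T_H = 350.15 K, so ΔT = 44.78 K.
COP_Carnot = T_H/ΔT = 350.15/44.78 = 7.820.
Resistance heating needs Ẇ_res = Q̇_H = 394.0 kW; the reversible heat pump needs only Ẇ_hp = Q̇_H/COP = 50.39 kW.
Saving = 394.0 − 50.39 = 343.6 kW.

343.6 kW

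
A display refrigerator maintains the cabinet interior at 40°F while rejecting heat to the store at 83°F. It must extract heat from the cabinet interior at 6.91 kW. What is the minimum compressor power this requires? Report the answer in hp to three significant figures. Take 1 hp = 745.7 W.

In absolute terms T_C = 277.59 K and T_H = 301.48 K, so ΔT = 23.89 K.
COP_Carnot = T_C/ΔT = 277.59/23.89 = 11.62.
Ẇ_min = Q̇/COP_Carnot = 6.910/11.62 = 0.5947 kW = 0.7974 hp.

0.797 hp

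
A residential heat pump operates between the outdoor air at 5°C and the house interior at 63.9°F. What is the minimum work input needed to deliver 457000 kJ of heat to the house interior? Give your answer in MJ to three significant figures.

20.0 MJ

In absolute terms T_C = 278.15 K and T_H = 290.87 K, so ΔT = 12.72 K.
The reversible limit is COP_HP = T_H/ΔT = 22.86, so W_min = Q_H/COP = Q_H·ΔT/T_H.
W_min = 457000 × 12.72/290.87 = 19990 kJ = 19.99 MJ.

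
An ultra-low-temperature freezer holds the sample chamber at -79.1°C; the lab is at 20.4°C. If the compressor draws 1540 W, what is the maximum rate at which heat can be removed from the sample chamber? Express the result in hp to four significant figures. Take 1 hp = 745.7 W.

In absolute terms T_C = 194.05 K and T_H = 293.55 K, so ΔT = 99.50 K.
COP_Carnot = T_C/ΔT = 194.05/99.50 = 1.950.
Q̇_max = COP_Carnot × Ẇ = 1.950 × 1540 W = 3003 W = 4.028 hp.

4.028 hp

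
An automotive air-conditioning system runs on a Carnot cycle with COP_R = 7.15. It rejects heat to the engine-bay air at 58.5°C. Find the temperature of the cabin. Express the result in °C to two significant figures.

For a Carnot refrigerator COP_R = T_C/(T_H − T_C), so T_C = COP·T_H/(1 + COP).
With T_H = 331.65 K, T_C = 7.15 × 331.65/8.150 = 290.96 K.
Converting, 290.96 K = 17.81°C.

18 °C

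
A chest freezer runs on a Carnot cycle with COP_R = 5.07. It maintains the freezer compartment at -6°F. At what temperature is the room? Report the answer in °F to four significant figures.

COP_R = T_C/(T_H − T_C) gives T_H − T_C = T_C/COP.
With T_C = 252.04 K, T_H = 252.04 × (1 + 1/5.07) = 301.75 K.
Converting, 301.75 K = 83.48°F.

83.48 °F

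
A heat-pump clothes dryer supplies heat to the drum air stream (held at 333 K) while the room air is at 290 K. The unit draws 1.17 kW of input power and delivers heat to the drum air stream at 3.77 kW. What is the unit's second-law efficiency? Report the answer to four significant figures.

COP_actual = Q̇_H/Ẇ = 3.770/1.170 = 3.222.
The reservoir spacing is ΔT = 333 − 290 = 43.00 K.
COP_Carnot = T_H/ΔT = 333.00/43.00 = 7.744.
η_II = COP_actual/COP_Carnot = 3.222/7.744 = 0.4161.

0.4161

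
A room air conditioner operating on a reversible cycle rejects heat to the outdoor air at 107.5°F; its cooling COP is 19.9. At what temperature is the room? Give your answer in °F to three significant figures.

For a Carnot refrigerator COP_R = T_C/(T_H − T_C), so T_C = COP·T_H/(1 + COP).
With T_H = 315.09 K, T_C = 19.9 × 315.09/20.90 = 300.02 K.
Converting, 300.02 K = 80.36°F.

80.4 °F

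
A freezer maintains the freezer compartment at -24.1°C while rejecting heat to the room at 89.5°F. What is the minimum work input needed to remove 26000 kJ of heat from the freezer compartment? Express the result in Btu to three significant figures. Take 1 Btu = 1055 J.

5550 Btu

In absolute terms T_C = 249.05 K and T_H = 305.09 K, so ΔT = 56.04 K.
The reversible limit is COP_R = T_C/ΔT = 4.444, so W_min = Q_C/COP = Q_C·ΔT/T_C.
W_min = 26000 × 56.04/249.05 = 5851 kJ = 5546 Btu.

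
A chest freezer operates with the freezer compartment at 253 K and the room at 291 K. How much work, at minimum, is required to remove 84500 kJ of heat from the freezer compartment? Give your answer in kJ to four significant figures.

The reservoir spacing is ΔT = 291 − 253 = 38.00 K.
The reversible limit is COP_R = T_C/ΔT = 6.658, so W_min = Q_C/COP = Q_C·ΔT/T_C.
W_min = 84500 × 38.00/253.00 = 12690 kJ.

12690 kJ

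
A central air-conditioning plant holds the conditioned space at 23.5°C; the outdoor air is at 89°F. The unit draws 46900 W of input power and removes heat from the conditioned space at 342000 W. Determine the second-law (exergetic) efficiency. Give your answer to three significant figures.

0.201

COP_actual = Q̇_C/Ẇ = 342000/46900 = 7.292.
In absolute terms T_C = 296.65 K and T_H = 304.82 K, so ΔT = 8.167 K.
COP_Carnot = T_C/ΔT = 296.65/8.167 = 36.32.
η_II = COP_actual/COP_Carnot = 7.292/36.32 = 0.2007.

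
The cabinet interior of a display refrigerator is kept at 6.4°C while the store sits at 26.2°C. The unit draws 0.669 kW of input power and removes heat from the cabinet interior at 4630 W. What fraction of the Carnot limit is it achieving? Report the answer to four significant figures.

Converting, Q̇_C = 4630 W = 4.630 kW, so COP_actual = Q̇_C/Ẇ = 4.630/0.6690 = 6.921.
In absolute terms T_C = 279.55 K and T_H = 299.35 K, so ΔT = 19.80 K.
COP_Carnot = T_C/ΔT = 279.55/19.80 = 14.12.
η_II = COP_actual/COP_Carnot = 6.921/14.12 = 0.4902.

0.4902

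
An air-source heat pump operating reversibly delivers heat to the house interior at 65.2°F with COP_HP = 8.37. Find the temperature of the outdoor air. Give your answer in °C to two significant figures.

-16 °C

COP_HP = T_H/(T_H − T_C) gives T_H − T_C = T_H/COP.
With T_H = 291.59 K, T_C = 291.59 × (1 − 1/8.37) = 256.76 K.
Converting, 256.76 K = -16.39°C.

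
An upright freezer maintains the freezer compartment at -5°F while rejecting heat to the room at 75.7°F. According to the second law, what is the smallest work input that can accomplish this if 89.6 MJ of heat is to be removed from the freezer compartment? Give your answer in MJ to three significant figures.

15.9 MJ

In absolute terms T_C = 252.59 K and T_H = 297.43 K, so ΔT = 44.83 K.
The reversible limit is COP_R = T_C/ΔT = 5.634, so W_min = Q_C/COP = Q_C·ΔT/T_C.
W_min = 89.60 × 44.83/252.59 = 15.90 MJ.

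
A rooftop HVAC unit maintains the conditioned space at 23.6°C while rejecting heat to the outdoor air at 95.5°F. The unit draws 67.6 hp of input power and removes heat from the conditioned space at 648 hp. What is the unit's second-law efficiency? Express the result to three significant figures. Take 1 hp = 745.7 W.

COP_actual = Q̇_C/Ẇ = 648.0/67.60 = 9.586.
In absolute terms T_C = 296.75 K and T_H = 308.43 K, so ΔT = 11.68 K.
COP_Carnot = T_C/ΔT = 296.75/11.68 = 25.41.
η_II = COP_actual/COP_Carnot = 9.586/25.41 = 0.3772.

0.377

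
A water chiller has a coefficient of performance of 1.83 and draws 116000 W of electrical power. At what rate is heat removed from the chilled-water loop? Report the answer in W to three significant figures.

212000 W

Q̇_C = COP × Ẇ = 1.83 × 116000 = 212300 W.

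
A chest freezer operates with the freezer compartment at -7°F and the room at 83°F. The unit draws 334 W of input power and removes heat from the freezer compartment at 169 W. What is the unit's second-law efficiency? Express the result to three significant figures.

COP_actual = Q̇_C/Ẇ = 169.0/334.0 = 0.5060.
In absolute terms T_C = 251.48 K and T_H = 301.48 K, so ΔT = 50.00 K.
COP_Carnot = T_C/ΔT = 251.48/50.00 = 5.030.
η_II = COP_actual/COP_Carnot = 0.5060/5.030 = 0.1006.

0.101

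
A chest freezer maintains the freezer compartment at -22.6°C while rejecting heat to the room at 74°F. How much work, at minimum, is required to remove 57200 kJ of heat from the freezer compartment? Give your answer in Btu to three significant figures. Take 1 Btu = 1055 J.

In absolute terms T_C = 250.55 K and T_H = 296.48 K, so ΔT = 45.93 K.
The reversible limit is COP_R = T_C/ΔT = 5.455, so W_min = Q_C/COP = Q_C·ΔT/T_C.
W_min = 57200 × 45.93/250.55 = 10490 kJ = 9940 Btu.

9940 Btu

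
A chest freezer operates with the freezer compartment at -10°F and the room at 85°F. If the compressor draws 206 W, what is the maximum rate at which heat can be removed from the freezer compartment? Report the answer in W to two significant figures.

In absolute terms T_C = 249.82 K and T_H = 302.59 K, so ΔT = 52.78 K.
COP_Carnot = T_C/ΔT = 249.82/52.78 = 4.733.
Q̇_max = COP_Carnot × Ẇ = 4.733 × 206.0 W = 975.1 W.

980 W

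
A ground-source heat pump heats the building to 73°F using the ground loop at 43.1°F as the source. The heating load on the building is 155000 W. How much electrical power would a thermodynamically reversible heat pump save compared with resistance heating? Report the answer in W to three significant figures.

146000 W

In absolute terms T_C = 279.32 K and T_H = 295.93 K, so ΔT = 16.61 K.
COP_Carnot = T_H/ΔT = 295.93/16.61 = 17.82.
Resistance heating needs Ẇ_res = Q̇_H = 155000 W; the reversible heat pump needs only Ẇ_hp = Q̇_H/COP = 8701 W.
Saving = 155000 − 8701 = 146300 W.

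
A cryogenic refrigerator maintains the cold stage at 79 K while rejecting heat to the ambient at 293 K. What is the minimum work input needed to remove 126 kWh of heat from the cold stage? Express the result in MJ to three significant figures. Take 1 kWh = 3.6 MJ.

1230 MJ

The reservoir spacing is ΔT = 293 − 79 = 214.0 K.
The reversible limit is COP_R = T_C/ΔT = 0.3692, so W_min = Q_C/COP = Q_C·ΔT/T_C.
W_min = 126.0 × 214.0/79.00 = 341.3 kWh = 1229 MJ.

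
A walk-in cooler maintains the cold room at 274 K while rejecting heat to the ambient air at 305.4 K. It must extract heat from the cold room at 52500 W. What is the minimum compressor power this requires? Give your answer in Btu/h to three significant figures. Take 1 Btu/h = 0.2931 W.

20500 Btu/h

The reservoir spacing is ΔT = 305.4 − 274 = 31.40 K.
COP_Carnot = T_C/ΔT = 274.00/31.40 = 8.726.
Ẇ_min = Q̇/COP_Carnot = 52500/8.726 = 6016 W = 20530 Btu/h.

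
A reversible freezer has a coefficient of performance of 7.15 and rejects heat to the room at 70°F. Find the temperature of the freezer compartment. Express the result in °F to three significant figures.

For a Carnot refrigerator COP_R = T_C/(T_H − T_C), so T_C = COP·T_H/(1 + COP).
With T_H = 294.26 K, T_C = 7.15 × 294.26/8.150 = 258.16 K.
Converting, 258.16 K = 5.01°F.

5.01 °F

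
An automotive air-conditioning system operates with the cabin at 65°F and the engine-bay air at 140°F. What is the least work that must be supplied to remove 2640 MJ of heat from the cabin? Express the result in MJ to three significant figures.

377 MJ

In absolute terms T_C = 291.48 K and T_H = 333.15 K, so ΔT = 41.67 K.
The reversible limit is COP_R = T_C/ΔT = 6.996, so W_min = Q_C/COP = Q_C·ΔT/T_C.
W_min = 2640 × 41.67/291.48 = 377.4 MJ.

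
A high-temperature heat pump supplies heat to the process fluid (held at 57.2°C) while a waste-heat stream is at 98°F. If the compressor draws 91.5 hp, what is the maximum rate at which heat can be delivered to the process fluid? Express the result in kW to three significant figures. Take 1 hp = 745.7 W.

1100 kW

In absolute terms T_C = 309.82 K and T_H = 330.35 K, so ΔT = 20.53 K.
COP_Carnot = T_H/ΔT = 330.35/20.53 = 16.09.
Q̇_max = COP_Carnot × Ẇ = 16.09 × 91.50 hp = 1472 hp = 1098 kW.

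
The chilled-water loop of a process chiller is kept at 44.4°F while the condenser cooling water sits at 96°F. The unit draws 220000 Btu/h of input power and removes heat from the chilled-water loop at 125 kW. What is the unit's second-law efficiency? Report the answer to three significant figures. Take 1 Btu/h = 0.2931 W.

0.198

Converting, Q̇_C = 125.0 kW = 426500 Btu/h, so COP_actual = Q̇_C/Ẇ = 426500/220000 = 1.939.
In absolute terms T_C = 280.04 K and T_H = 308.71 K, so ΔT = 28.67 K.
COP_Carnot = T_C/ΔT = 280.04/28.67 = 9.769.
η_II = COP_actual/COP_Carnot = 1.939/9.769 = 0.1984.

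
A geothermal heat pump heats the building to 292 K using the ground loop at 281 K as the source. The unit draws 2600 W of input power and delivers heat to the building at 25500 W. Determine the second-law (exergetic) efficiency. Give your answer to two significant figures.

0.37

COP_actual = Q̇_H/Ẇ = 25500/2600 = 9.808.
The reservoir spacing is ΔT = 292 − 281 = 11.00 K.
COP_Carnot = T_H/ΔT = 292.00/11.00 = 26.55.
η_II = COP_actual/COP_Carnot = 9.808/26.55 = 0.3695.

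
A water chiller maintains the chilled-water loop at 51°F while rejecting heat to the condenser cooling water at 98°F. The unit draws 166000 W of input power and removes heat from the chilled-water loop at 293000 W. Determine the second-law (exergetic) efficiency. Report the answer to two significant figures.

0.16

COP_actual = Q̇_C/Ẇ = 293000/166000 = 1.765.
In absolute terms T_C = 283.71 K and T_H = 309.82 K, so ΔT = 26.11 K.
COP_Carnot = T_C/ΔT = 283.71/26.11 = 10.87.
η_II = COP_actual/COP_Carnot = 1.765/10.87 = 0.1624.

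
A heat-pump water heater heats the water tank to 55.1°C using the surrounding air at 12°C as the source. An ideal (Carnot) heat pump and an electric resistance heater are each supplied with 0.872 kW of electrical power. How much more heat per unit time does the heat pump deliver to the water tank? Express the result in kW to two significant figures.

In absolute terms T_C = 285.15 K and T_H = 328.25 K, so ΔT = 43.10 K.
COP_Carnot = T_H/ΔT = 328.25/43.10 = 7.616.
The heat pump delivers Q̇_H = COP × Ẇ = 6.641 kW; the resistance heater delivers Ẇ = 0.8720 kW.
Extra = (COP − 1)·Ẇ = 5.769 kW.

5.8 kW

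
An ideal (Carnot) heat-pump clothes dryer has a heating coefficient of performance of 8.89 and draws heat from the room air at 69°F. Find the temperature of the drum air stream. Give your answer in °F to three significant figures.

COP_HP = T_H/(T_H − T_C) rearranges to T_H = COP·T_C/(COP − 1).
With T_C = 293.71 K, T_H = 8.89 × 293.71/7.890 = 330.93 K.
Converting, 330.93 K = 136.01°F.

136 °F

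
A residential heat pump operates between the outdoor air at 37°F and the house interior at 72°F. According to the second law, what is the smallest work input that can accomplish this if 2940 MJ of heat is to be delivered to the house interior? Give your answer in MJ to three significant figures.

In absolute terms T_C = 275.93 K and T_H = 295.37 K, so ΔT = 19.44 K.
The reversible limit is COP_HP = T_H/ΔT = 15.19, so W_min = Q_H/COP = Q_H·ΔT/T_H.
W_min = 2940 × 19.44/295.37 = 193.5 MJ.

194 MJ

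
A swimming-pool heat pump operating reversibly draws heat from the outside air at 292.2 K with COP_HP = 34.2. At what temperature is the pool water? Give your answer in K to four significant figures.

301.0 K

COP_HP = T_H/(T_H − T_C) rearranges to T_H = COP·T_C/(COP − 1).
With T_C = 292.20 K, T_H = 34.2 × 292.20/33.20 = 301.00 K.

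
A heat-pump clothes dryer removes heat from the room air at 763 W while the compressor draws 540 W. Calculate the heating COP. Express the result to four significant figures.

The first law gives Q̇_H = Q̇_C + Ẇ, so the three rates are Q̇_C = 763.0, Q̇_H = 1303, Ẇ = 540.0 W.
COP_HP = Q̇_H/Ẇ = 1303/540.0 = 2.413.

2.413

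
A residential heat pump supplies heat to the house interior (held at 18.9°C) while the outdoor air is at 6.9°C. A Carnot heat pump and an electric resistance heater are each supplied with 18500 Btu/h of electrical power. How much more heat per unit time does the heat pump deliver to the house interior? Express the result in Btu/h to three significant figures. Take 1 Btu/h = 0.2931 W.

In absolute terms T_C = 280.05 K and T_H = 292.05 K, so ΔT = 12.00 K.
COP_Carnot = T_H/ΔT = 292.05/12.00 = 24.34.
The heat pump delivers Q̇_H = COP × Ẇ = 450200 Btu/h; the resistance heater delivers Ẇ = 18500 Btu/h.
Extra = (COP − 1)·Ẇ = 431700 Btu/h.

432000 Btu/h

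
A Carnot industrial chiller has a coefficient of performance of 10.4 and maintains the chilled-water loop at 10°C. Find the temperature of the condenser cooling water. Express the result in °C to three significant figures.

37.2 °C

COP_R = T_C/(T_H − T_C) gives T_H − T_C = T_C/COP.
With T_C = 283.15 K, T_H = 283.15 × (1 + 1/10.4) = 310.38 K.
Converting, 310.38 K = 37.23°C.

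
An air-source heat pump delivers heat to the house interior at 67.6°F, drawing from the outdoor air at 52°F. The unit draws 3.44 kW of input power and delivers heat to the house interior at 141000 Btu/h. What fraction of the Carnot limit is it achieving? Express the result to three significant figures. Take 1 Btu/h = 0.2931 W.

Converting, Q̇_H = 141000 Btu/h = 41.33 kW, so COP_actual = Q̇_H/Ẇ = 41.33/3.440 = 12.01.
In absolute terms T_C = 284.26 K and T_H = 292.93 K, so ΔT = 8.667 K.
COP_Carnot = T_H/ΔT = 292.93/8.667 = 33.80.
η_II = COP_actual/COP_Carnot = 12.01/33.80 = 0.3554.

0.355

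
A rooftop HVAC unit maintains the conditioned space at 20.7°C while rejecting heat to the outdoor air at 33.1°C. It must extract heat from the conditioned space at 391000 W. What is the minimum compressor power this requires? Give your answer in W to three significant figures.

16500 W

In absolute terms T_C = 293.85 K and T_H = 306.25 K, so ΔT = 12.40 K.
COP_Carnot = T_C/ΔT = 293.85/12.40 = 23.70.
Ẇ_min = Q̇/COP_Carnot = 391000/23.70 = 16500 W.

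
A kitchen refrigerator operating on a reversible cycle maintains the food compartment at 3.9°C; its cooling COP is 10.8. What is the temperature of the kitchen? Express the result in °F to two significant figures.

COP_R = T_C/(T_H − T_C) gives T_H − T_C = T_C/COP.
With T_C = 277.05 K, T_H = 277.05 × (1 + 1/10.8) = 302.70 K.
Converting, 302.70 K = 85.19°F.

85 °F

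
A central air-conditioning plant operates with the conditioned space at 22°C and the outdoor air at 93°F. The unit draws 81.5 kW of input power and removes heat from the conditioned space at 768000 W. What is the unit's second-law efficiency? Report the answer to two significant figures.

0.38

Converting, Q̇_C = 768000 W = 768.0 kW, so COP_actual = Q̇_C/Ẇ = 768.0/81.50 = 9.423.
In absolute terms T_C = 295.15 K and T_H = 307.04 K, so ΔT = 11.89 K.
COP_Carnot = T_C/ΔT = 295.15/11.89 = 24.83.
η_II = COP_actual/COP_Carnot = 9.423/24.83 = 0.3796.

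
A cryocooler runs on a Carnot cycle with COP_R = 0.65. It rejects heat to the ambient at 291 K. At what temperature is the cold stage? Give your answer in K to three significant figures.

115 K

For a Carnot refrigerator COP_R = T_C/(T_H − T_C), so T_C = COP·T_H/(1 + COP).
With T_H = 291.00 K, T_C = 0.65 × 291.00/1.650 = 114.64 K.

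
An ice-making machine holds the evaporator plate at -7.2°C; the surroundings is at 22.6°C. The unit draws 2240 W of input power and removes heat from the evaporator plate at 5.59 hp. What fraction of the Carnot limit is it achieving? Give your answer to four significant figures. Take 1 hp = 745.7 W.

Converting, Q̇_C = 5.590 hp = 4168 W, so COP_actual = Q̇_C/Ẇ = 4168/2240 = 1.861.
In absolute terms T_C = 265.95 K and T_H = 295.75 K, so ΔT = 29.80 K.
COP_Carnot = T_C/ΔT = 265.95/29.80 = 8.924.
η_II = COP_actual/COP_Carnot = 1.861/8.924 = 0.2085.

0.2085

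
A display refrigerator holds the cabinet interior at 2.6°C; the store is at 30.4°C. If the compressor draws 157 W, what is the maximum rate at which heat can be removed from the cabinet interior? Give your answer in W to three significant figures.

1560 W

In absolute terms T_C = 275.75 K and T_H = 303.55 K, so ΔT = 27.80 K.
COP_Carnot = T_C/ΔT = 275.75/27.80 = 9.919.
Q̇_max = COP_Carnot × Ẇ = 9.919 × 157.0 W = 1557 W.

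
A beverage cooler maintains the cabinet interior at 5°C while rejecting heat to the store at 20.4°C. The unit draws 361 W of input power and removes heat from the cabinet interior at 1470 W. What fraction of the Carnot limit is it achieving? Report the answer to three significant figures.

0.225

COP_actual = Q̇_C/Ẇ = 1470/361.0 = 4.072.
In absolute terms T_C = 278.15 K and T_H = 293.55 K, so ΔT = 15.40 K.
COP_Carnot = T_C/ΔT = 278.15/15.40 = 18.06.
η_II = COP_actual/COP_Carnot = 4.072/18.06 = 0.2255.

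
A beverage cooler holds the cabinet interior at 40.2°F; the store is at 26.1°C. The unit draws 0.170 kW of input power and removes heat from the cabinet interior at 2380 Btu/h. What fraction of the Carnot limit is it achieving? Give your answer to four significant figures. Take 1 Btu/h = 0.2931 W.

0.3183

Converting, Q̇_C = 2380 Btu/h = 0.6976 kW, so COP_actual = Q̇_C/Ẇ = 0.6976/0.1700 = 4.103.
In absolute terms T_C = 277.71 K and T_H = 299.25 K, so ΔT = 21.54 K.
COP_Carnot = T_C/ΔT = 277.71/21.54 = 12.89.
η_II = COP_actual/COP_Carnot = 4.103/12.89 = 0.3183.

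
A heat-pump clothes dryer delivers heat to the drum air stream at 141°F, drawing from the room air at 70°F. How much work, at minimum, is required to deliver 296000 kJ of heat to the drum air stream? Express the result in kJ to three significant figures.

In absolute terms T_C = 294.26 K and T_H = 333.71 K, so ΔT = 39.44 K.
The reversible limit is COP_HP = T_H/ΔT = 8.460, so W_min = Q_H/COP = Q_H·ΔT/T_H.
W_min = 296000 × 39.44/333.71 = 34990 kJ.

35000 kJ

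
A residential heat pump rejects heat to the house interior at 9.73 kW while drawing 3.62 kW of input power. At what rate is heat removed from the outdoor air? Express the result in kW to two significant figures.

6.1 kW

For a cyclic device the first law requires Q̇_H = Q̇_C + Ẇ.
Q̇_C = Q̇_H − Ẇ = 6.110 kW.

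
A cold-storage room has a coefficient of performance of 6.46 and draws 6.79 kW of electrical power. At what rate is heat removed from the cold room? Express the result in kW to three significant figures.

Q̇_C = COP × Ẇ = 6.46 × 6.790 = 43.86 kW.

43.9 kW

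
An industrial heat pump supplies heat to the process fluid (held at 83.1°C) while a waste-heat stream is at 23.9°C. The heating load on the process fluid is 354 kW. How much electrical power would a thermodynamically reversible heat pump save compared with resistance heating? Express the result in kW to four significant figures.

In absolute terms T_C = 297.05 K and T_H = 356.25 K, so ΔT = 59.20 K.
COP_Carnot = T_H/ΔT = 356.25/59.20 = 6.018.
Resistance heating needs Ẇ_res = Q̇_H = 354.0 kW; the reversible heat pump needs only Ẇ_hp = Q̇_H/COP = 58.83 kW.
Saving = 354.0 − 58.83 = 295.2 kW.

295.2 kW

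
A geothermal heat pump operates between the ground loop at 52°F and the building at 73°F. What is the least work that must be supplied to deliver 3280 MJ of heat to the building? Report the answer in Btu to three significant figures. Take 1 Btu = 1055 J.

In absolute terms T_C = 284.26 K and T_H = 295.93 K, so ΔT = 11.67 K.
The reversible limit is COP_HP = T_H/ΔT = 25.37, so W_min = Q_H/COP = Q_H·ΔT/T_H.
W_min = 3280 × 11.67/295.93 = 129.3 MJ = 122600 Btu.

123000 Btu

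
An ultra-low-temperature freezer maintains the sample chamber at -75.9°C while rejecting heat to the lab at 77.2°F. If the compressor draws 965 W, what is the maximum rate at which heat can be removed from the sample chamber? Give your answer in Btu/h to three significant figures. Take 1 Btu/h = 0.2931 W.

6430 Btu/h

In absolute terms T_C = 197.25 K and T_H = 298.26 K, so ΔT = 101.0 K.
COP_Carnot = T_C/ΔT = 197.25/101.0 = 1.953.
Q̇_max = COP_Carnot × Ẇ = 1.953 × 965.0 W = 1884 W = 6429 Btu/h.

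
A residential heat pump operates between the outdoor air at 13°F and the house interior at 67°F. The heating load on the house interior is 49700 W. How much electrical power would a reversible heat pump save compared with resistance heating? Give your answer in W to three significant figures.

44600 W

In absolute terms T_C = 262.59 K and T_H = 292.59 K, so ΔT = 30.00 K.
COP_Carnot = T_H/ΔT = 292.59/30.00 = 9.753.
Resistance heating needs Ẇ_res = Q̇_H = 49700 W; the reversible heat pump needs only Ẇ_hp = Q̇_H/COP = 5096 W.
Saving = 49700 − 5096 = 44600 W.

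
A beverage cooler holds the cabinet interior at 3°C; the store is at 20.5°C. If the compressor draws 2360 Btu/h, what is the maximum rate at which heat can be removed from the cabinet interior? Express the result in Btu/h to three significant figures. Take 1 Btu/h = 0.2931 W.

In absolute terms T_C = 276.15 K and T_H = 293.65 K, so ΔT = 17.50 K.
COP_Carnot = T_C/ΔT = 276.15/17.50 = 15.78.
Q̇_max = COP_Carnot × Ẇ = 15.78 × 2360 Btu/h = 37240 Btu/h.

37200 Btu/h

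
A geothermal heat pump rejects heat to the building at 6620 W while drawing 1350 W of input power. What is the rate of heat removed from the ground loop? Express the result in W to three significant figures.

5270 W

For a cyclic device the first law requires Q̇_H = Q̇_C + Ẇ.
Q̇_C = Q̇_H − Ẇ = 5270 W.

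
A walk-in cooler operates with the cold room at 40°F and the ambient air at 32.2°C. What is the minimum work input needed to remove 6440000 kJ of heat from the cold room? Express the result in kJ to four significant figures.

643900 kJ

In absolute terms T_C = 277.59 K and T_H = 305.35 K, so ΔT = 27.76 K.
The reversible limit is COP_R = T_C/ΔT = 10.00, so W_min = Q_C/COP = Q_C·ΔT/T_C.
W_min = 6440000 × 27.76/277.59 = 643900 kJ.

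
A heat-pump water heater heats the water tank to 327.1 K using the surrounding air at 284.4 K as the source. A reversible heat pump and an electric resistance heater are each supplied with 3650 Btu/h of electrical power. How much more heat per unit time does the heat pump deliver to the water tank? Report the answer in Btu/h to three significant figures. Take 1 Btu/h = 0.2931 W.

The reservoir spacing is ΔT = 327.1 − 284.4 = 42.70 K.
COP_Carnot = T_H/ΔT = 327.10/42.70 = 7.660.
The heat pump delivers Q̇_H = COP × Ẇ = 27960 Btu/h; the resistance heater delivers Ẇ = 3650 Btu/h.
Extra = (COP − 1)·Ẇ = 24310 Btu/h.

24300 Btu/h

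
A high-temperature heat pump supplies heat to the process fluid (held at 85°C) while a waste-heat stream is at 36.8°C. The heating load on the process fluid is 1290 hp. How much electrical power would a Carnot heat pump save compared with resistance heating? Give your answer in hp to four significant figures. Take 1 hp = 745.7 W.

In absolute terms T_C = 309.95 K and T_H = 358.15 K, so ΔT = 48.20 K.
COP_Carnot = T_H/ΔT = 358.15/48.20 = 7.430.
Resistance heating needs Ẇ_res = Q̇_H = 1290 hp; the reversible heat pump needs only Ẇ_hp = Q̇_H/COP = 173.6 hp.
Saving = 1290 − 173.6 = 1116 hp.

1116 hp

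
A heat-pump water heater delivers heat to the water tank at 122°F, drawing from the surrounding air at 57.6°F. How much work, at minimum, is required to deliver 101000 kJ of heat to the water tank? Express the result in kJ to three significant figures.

11200 kJ

In absolute terms T_C = 287.37 K and T_H = 323.15 K, so ΔT = 35.78 K.
The reversible limit is COP_HP = T_H/ΔT = 9.032, so W_min = Q_H/COP = Q_H·ΔT/T_H.
W_min = 101000 × 35.78/323.15 = 11180 kJ.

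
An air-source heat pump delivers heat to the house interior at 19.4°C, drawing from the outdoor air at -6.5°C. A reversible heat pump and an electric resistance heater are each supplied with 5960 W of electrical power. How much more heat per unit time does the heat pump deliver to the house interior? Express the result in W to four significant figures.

In absolute terms T_C = 266.65 K and T_H = 292.55 K, so ΔT = 25.90 K.
COP_Carnot = T_H/ΔT = 292.55/25.90 = 11.30.
The heat pump delivers Q̇_H = COP × Ẇ = 67320 W; the resistance heater delivers Ẇ = 5960 W.
Extra = (COP − 1)·Ẇ = 61360 W.

61360 W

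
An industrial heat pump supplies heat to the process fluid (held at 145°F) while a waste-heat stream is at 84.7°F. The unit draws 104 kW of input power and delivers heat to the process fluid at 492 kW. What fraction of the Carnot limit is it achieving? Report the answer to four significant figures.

COP_actual = Q̇_H/Ẇ = 492.0/104.0 = 4.731.
In absolute terms T_C = 302.43 K and T_H = 335.93 K, so ΔT = 33.50 K.
COP_Carnot = T_H/ΔT = 335.93/33.50 = 10.03.
η_II = COP_actual/COP_Carnot = 4.731/10.03 = 0.4718.

0.4718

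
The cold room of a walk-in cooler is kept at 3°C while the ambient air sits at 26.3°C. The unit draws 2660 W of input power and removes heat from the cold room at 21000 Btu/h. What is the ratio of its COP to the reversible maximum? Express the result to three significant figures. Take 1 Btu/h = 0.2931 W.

0.195

Converting, Q̇_C = 21000 Btu/h = 6155 W, so COP_actual = Q̇_C/Ẇ = 6155/2660 = 2.314.
In absolute terms T_C = 276.15 K and T_H = 299.45 K, so ΔT = 23.30 K.
COP_Carnot = T_C/ΔT = 276.15/23.30 = 11.85.
η_II = COP_actual/COP_Carnot = 2.314/11.85 = 0.1952.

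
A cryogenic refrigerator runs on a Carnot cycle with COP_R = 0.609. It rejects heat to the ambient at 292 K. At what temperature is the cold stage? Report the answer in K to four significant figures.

110.5 K

For a Carnot refrigerator COP_R = T_C/(T_H − T_C), so T_C = COP·T_H/(1 + COP).
With T_H = 292.00 K, T_C = 0.609 × 292.00/1.609 = 110.52 K.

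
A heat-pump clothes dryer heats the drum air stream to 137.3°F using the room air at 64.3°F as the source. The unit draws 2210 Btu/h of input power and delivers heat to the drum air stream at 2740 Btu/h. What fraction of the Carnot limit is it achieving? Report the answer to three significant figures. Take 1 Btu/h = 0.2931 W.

0.152

COP_actual = Q̇_H/Ẇ = 2740/2210 = 1.240.
In absolute terms T_C = 291.09 K and T_H = 331.65 K, so ΔT = 40.56 K.
COP_Carnot = T_H/ΔT = 331.65/40.56 = 8.178.
η_II = COP_actual/COP_Carnot = 1.240/8.178 = 0.1516.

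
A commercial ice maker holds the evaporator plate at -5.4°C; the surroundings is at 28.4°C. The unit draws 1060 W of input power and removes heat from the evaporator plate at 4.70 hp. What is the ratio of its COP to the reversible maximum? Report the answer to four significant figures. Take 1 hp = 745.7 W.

Converting, Q̇_C = 4.700 hp = 3505 W, so COP_actual = Q̇_C/Ẇ = 3505/1060 = 3.306.
In absolute terms T_C = 267.75 K and T_H = 301.55 K, so ΔT = 33.80 K.
COP_Carnot = T_C/ΔT = 267.75/33.80 = 7.922.
η_II = COP_actual/COP_Carnot = 3.306/7.922 = 0.4174.

0.4174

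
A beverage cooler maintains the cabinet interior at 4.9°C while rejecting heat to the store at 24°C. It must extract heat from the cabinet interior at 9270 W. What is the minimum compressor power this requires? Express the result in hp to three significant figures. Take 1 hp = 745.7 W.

0.854 hp

In absolute terms T_C = 278.05 K and T_H = 297.15 K, so ΔT = 19.10 K.
COP_Carnot = T_C/ΔT = 278.05/19.10 = 14.56.
Ẇ_min = Q̇/COP_Carnot = 9270/14.56 = 636.8 W = 0.8539 hp.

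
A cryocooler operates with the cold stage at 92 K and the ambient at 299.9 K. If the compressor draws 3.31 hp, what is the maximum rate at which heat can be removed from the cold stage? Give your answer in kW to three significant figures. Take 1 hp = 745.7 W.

The reservoir spacing is ΔT = 299.9 − 92 = 207.9 K.
COP_Carnot = T_C/ΔT = 92.00/207.9 = 0.4425.
Q̇_max = COP_Carnot × Ẇ = 0.4425 × 3.310 hp = 1.465 hp = 1.092 kW.

1.09 kW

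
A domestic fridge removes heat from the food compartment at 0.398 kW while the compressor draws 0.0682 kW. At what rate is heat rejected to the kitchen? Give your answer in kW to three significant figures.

0.466 kW

For a cyclic device the first law requires Q̇_H = Q̇_C + Ẇ.
Q̇_H = Q̇_C + Ẇ = 0.4662 kW.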